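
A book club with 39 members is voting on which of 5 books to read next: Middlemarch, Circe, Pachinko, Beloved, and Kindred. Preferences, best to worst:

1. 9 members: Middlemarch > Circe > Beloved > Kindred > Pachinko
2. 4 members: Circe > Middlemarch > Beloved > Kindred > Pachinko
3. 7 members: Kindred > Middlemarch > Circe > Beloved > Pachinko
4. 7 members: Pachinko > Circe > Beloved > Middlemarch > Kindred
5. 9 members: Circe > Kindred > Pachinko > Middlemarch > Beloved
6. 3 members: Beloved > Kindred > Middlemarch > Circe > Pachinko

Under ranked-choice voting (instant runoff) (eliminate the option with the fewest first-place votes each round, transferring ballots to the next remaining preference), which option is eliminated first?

Round 1: Middlemarch 9, Circe 13, Pachinko 7, Beloved 3, Kindred 7. Eliminate Beloved.

Beloved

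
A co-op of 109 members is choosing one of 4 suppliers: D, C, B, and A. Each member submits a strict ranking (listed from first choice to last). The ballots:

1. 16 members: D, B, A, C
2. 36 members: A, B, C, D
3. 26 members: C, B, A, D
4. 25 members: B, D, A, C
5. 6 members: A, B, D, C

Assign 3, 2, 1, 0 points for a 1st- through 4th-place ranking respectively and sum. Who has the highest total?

D: 16·3 + 36·0 + 26·0 + 25·2 + 6·1 = 104
C: 16·0 + 36·1 + 26·3 + 25·0 + 6·0 = 114
B: 16·2 + 36·2 + 26·2 + 25·3 + 6·2 = 243
A: 16·1 + 36·3 + 26·1 + 25·1 + 6·3 = 193
B has the highest Borda score (243).

B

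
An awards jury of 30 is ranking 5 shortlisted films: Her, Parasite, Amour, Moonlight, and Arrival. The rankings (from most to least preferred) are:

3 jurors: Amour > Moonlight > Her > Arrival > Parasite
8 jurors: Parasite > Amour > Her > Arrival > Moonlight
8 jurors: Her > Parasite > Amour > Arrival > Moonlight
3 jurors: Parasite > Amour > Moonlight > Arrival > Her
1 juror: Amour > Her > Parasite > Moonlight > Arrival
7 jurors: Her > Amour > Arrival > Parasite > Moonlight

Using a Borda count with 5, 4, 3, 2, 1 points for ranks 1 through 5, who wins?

Her: 3·3 + 8·3 + 8·5 + 3·1 + 1·4 + 7·5 = 115
Parasite: 3·1 + 8·5 + 8·4 + 3·5 + 1·3 + 7·2 = 107
Amour: 3·5 + 8·4 + 8·3 + 3·4 + 1·5 + 7·4 = 116
Moonlight: 3·4 + 8·1 + 8·1 + 3·3 + 1·2 + 7·1 = 46
Arrival: 3·2 + 8·2 + 8·2 + 3·2 + 1·1 + 7·3 = 66
Amour has the highest Borda score (116).

Amour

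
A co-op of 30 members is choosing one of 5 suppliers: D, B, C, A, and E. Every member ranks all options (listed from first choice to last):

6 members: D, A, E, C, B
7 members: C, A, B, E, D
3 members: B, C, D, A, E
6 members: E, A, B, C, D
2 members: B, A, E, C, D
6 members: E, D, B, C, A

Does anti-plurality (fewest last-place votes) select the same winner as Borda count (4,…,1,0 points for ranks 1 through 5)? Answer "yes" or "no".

no

Anti-plurality — last-place votes: D 15, B 6, C 0, A 6, E 3. Winner: C.
Borda — scores: D 48, B 58, C 57, A 66, E 71. Winner: E.
The two methods disagree.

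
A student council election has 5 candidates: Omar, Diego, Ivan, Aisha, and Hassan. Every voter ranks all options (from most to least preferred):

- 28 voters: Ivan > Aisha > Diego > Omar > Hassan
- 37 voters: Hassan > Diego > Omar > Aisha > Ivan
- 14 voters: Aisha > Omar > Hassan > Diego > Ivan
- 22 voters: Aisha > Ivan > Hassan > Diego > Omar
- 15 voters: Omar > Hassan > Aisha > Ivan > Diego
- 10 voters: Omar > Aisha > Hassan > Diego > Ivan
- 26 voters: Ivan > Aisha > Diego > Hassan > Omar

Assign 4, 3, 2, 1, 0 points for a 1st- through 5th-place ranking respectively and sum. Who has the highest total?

Omar: 28·1 + 37·2 + 14·3 + 22·0 + 15·4 + 10·4 + 26·0 = 244
Diego: 28·2 + 37·3 + 14·1 + 22·1 + 15·0 + 10·1 + 26·2 = 265
Ivan: 28·4 + 37·0 + 14·0 + 22·3 + 15·1 + 10·0 + 26·4 = 297
Aisha: 28·3 + 37·1 + 14·4 + 22·4 + 15·2 + 10·3 + 26·3 = 403
Hassan: 28·0 + 37·4 + 14·2 + 22·2 + 15·3 + 10·2 + 26·1 = 311
Aisha has the highest Borda score (403).

Aisha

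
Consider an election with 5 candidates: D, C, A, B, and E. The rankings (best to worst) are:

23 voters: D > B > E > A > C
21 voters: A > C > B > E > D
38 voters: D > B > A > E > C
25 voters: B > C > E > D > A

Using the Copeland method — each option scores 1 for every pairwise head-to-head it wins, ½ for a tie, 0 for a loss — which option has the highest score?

D

D: beats C, A, B, and E → score 4.
C: loses to D, A, B, and E → score 0.
A: beats C and E; loses to D and B → score 2.
B: beats C, A, and E; loses to D → score 3.
E: beats C; loses to D, A, and B → score 1.
D has the best pairwise record.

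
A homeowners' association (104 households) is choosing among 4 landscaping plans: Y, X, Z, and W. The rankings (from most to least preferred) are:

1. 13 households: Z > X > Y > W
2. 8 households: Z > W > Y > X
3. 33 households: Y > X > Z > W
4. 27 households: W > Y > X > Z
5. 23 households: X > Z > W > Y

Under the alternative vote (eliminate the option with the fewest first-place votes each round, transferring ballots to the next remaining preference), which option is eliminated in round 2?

Y

Round 1: Y 33, X 23, Z 21, W 27. Eliminate Z.
Round 2: Y 33, X 36, W 35. Eliminate Y.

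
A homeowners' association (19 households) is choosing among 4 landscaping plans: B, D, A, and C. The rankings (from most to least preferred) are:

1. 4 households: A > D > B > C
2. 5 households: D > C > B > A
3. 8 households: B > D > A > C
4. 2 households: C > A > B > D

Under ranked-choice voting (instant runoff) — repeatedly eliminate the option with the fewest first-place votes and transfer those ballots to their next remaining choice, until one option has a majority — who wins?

Round 1: B 8, D 5, A 4, C 2. Eliminate C.
Round 2: B 8, D 5, A 6. Eliminate D.
Round 3: B 13, A 6. B has a majority.

B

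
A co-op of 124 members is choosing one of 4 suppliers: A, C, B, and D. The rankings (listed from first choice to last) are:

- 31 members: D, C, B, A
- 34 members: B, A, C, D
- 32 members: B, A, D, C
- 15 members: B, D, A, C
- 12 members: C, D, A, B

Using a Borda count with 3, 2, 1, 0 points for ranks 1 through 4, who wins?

B

A: 31·0 + 34·2 + 32·2 + 15·1 + 12·1 = 159
C: 31·2 + 34·1 + 32·0 + 15·0 + 12·3 = 132
B: 31·1 + 34·3 + 32·3 + 15·3 + 12·0 = 274
D: 31·3 + 34·0 + 32·1 + 15·2 + 12·2 = 179
B has the highest Borda score (274).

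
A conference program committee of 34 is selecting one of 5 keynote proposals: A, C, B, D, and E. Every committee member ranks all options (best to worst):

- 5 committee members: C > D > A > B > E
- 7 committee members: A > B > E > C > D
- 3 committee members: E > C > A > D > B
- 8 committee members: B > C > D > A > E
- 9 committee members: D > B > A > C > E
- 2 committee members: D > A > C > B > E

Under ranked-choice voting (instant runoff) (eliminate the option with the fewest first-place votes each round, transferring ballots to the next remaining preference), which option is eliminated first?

E

Round 1: A 7, C 5, B 8, D 11, E 3. Eliminate E.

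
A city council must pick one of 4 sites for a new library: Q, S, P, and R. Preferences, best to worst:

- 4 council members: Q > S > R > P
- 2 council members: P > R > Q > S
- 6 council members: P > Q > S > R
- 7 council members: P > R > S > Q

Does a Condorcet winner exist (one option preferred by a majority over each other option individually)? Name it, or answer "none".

P vs Q: 15–4 for P.
P vs S: 15–4 for P.
P vs R: 15–4 for P.
P beats every other option head-to-head.

P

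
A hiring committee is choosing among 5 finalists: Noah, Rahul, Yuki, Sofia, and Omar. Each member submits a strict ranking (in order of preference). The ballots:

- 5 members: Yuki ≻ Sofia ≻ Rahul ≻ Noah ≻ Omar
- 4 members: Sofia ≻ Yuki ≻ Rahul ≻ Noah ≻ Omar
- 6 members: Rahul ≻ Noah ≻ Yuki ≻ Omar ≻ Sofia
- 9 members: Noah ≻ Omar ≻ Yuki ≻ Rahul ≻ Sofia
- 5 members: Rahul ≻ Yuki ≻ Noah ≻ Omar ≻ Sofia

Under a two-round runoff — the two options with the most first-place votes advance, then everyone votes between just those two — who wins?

Round 1 first-place votes: Noah 9, Rahul 11, Yuki 5, Sofia 4, Omar 0.
Rahul and Noah advance.
Runoff: Rahul is preferred to Noah by 20 voters; Noah by 9.
Rahul wins the runoff.

Rahul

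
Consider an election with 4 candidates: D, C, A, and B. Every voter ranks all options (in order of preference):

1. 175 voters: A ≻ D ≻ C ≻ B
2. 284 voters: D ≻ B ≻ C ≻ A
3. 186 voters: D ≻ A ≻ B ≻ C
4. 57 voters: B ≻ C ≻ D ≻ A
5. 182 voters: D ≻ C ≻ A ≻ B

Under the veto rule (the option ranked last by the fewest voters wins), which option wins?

Last-place votes: D 0, C 186, A 341, B 357.
D is ranked last by the fewest voters, so D wins.

D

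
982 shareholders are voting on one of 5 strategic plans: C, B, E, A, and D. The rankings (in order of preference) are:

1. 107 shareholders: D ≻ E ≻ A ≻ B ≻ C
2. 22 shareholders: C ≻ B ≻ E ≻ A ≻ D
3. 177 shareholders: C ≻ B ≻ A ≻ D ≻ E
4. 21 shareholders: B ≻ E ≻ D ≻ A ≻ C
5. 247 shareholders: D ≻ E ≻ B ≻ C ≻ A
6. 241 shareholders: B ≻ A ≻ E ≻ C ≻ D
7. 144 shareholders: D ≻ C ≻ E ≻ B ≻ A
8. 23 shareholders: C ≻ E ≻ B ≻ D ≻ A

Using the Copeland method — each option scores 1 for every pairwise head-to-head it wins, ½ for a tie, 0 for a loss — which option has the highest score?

C: beats A; loses to B, E, and D → score 1.
B: beats C and A; loses to E and D → score 2.
E: beats C, B, and A; loses to D → score 3.
A: loses to C, B, E, and D → score 0.
D: beats C, B, E, and A → score 4.
D has the best pairwise record.

D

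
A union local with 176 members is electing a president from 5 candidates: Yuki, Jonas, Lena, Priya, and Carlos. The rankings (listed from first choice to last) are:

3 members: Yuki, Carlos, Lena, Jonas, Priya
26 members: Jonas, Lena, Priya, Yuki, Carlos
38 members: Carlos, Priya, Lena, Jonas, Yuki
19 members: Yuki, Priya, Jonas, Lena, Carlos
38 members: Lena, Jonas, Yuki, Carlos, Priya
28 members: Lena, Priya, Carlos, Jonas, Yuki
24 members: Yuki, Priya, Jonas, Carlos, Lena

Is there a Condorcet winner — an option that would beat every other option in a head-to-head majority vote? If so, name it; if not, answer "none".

Lena vs Yuki: 130–46 for Lena.
Lena vs Jonas: 107–69 for Lena.
Lena vs Priya: 95–81 for Lena.
Lena vs Carlos: 111–65 for Lena.
Lena beats every other option head-to-head.

Lena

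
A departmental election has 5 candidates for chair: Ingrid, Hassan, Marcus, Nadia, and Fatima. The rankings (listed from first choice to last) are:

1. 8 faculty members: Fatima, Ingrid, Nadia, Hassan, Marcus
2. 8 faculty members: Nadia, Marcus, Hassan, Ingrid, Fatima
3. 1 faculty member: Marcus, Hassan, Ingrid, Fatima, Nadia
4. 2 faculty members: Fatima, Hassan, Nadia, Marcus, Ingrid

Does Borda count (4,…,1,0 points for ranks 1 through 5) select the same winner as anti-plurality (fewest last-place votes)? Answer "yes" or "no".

no

Borda — scores: Ingrid 34, Hassan 33, Marcus 30, Nadia 52, Fatima 41. Winner: Nadia.
Anti-plurality — last-place votes: Ingrid 2, Hassan 0, Marcus 8, Nadia 1, Fatima 8. Winner: Hassan.
The two methods disagree.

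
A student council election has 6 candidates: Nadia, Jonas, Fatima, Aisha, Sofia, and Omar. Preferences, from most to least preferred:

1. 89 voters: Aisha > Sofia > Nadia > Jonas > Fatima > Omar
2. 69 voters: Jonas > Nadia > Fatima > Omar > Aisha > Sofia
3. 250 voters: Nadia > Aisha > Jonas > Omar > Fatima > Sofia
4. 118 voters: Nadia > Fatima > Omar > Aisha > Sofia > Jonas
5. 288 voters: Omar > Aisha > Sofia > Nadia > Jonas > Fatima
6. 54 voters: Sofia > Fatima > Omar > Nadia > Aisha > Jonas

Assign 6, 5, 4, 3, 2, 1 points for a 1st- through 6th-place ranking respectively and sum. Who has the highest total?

Nadia: 89·4 + 69·5 + 250·6 + 118·6 + 288·3 + 54·3 = 3935
Jonas: 89·3 + 69·6 + 250·4 + 118·1 + 288·2 + 54·1 = 2429
Fatima: 89·2 + 69·4 + 250·2 + 118·5 + 288·1 + 54·5 = 2102
Aisha: 89·6 + 69·2 + 250·5 + 118·3 + 288·5 + 54·2 = 3824
Sofia: 89·5 + 69·1 + 250·1 + 118·2 + 288·4 + 54·6 = 2476
Omar: 89·1 + 69·3 + 250·3 + 118·4 + 288·6 + 54·4 = 3462
Nadia has the highest Borda score (3935).

Nadia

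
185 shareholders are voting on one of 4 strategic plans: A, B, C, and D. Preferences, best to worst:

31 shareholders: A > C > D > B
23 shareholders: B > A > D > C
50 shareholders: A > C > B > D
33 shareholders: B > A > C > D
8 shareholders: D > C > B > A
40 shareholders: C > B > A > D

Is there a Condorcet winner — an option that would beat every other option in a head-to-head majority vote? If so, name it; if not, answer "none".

none

Checking pairwise contests:
B beats A 104–81.
C beats B 129–56.
A beats C 137–48.
A beats D 177–8.
Every option loses at least one head-to-head, so there is no Condorcet winner.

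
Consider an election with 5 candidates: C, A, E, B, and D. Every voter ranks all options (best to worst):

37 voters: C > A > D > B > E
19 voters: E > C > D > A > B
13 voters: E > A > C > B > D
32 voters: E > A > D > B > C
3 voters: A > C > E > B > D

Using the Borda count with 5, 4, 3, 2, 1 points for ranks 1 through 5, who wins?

A

C: 37·5 + 19·4 + 13·3 + 32·1 + 3·4 = 344
A: 37·4 + 19·2 + 13·4 + 32·4 + 3·5 = 381
E: 37·1 + 19·5 + 13·5 + 32·5 + 3·3 = 366
B: 37·2 + 19·1 + 13·2 + 32·2 + 3·2 = 189
D: 37·3 + 19·3 + 13·1 + 32·3 + 3·1 = 280
A has the highest Borda score (381).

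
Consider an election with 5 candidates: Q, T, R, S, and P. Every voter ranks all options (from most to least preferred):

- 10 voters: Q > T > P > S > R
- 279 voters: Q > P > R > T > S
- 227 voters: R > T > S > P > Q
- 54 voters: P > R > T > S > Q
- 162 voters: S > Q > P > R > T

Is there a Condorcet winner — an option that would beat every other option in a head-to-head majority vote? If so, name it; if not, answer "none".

none

Checking pairwise contests:
S beats Q 443–289.
Q beats T 451–281.
Q beats R 451–281.
T beats S 570–162.
Q beats P 451–281.
Every option loses at least one head-to-head, so there is no Condorcet winner.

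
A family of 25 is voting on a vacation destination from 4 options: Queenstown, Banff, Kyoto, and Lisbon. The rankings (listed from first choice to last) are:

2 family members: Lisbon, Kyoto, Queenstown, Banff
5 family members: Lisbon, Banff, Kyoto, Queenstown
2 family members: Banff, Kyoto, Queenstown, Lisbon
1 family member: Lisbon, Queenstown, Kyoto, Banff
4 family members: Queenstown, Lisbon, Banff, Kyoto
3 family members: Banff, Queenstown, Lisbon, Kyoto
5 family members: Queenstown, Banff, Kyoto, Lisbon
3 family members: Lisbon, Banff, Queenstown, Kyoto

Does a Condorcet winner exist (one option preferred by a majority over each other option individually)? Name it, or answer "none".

Checking pairwise contests:
Banff beats Queenstown 13–12.
Lisbon beats Banff 15–10.
Queenstown beats Kyoto 16–9.
Queenstown beats Lisbon 14–11.
Every option loses at least one head-to-head, so there is no Condorcet winner.

none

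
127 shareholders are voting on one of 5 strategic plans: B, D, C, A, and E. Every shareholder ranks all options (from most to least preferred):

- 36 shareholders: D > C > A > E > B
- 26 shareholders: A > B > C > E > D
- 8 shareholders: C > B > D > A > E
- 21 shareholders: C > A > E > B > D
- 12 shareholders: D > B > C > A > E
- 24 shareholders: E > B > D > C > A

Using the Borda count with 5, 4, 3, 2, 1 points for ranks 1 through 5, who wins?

B: 36·1 + 26·4 + 8·4 + 21·2 + 12·4 + 24·4 = 358
D: 36·5 + 26·1 + 8·3 + 21·1 + 12·5 + 24·3 = 383
C: 36·4 + 26·3 + 8·5 + 21·5 + 12·3 + 24·2 = 451
A: 36·3 + 26·5 + 8·2 + 21·4 + 12·2 + 24·1 = 386
E: 36·2 + 26·2 + 8·1 + 21·3 + 12·1 + 24·5 = 327
C has the highest Borda score (451).

C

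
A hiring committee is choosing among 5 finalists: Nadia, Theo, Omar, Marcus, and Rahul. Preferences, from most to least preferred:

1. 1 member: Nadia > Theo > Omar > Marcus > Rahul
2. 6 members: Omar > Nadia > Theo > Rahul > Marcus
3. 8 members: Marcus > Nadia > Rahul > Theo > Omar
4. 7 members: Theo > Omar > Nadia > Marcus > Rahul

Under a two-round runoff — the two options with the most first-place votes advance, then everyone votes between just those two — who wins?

Round 1 first-place votes: Nadia 1, Theo 7, Omar 6, Marcus 8, Rahul 0.
Marcus and Theo advance.
Runoff: Marcus is preferred to Theo by 8 voters; Theo by 14.
Theo wins the runoff.

Theo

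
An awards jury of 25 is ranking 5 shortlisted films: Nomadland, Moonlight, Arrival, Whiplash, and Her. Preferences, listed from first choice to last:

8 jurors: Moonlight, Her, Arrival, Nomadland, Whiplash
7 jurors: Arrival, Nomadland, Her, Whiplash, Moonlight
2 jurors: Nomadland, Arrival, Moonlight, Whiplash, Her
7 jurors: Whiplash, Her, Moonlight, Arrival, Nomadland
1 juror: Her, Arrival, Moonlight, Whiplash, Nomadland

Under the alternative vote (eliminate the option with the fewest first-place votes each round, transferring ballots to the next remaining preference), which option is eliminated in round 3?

Whiplash

Round 1: Nomadland 2, Moonlight 8, Arrival 7, Whiplash 7, Her 1. Eliminate Her.
Round 2: Nomadland 2, Moonlight 8, Arrival 8, Whiplash 7. Eliminate Nomadland.
Round 3: Moonlight 8, Arrival 10, Whiplash 7. Eliminate Whiplash.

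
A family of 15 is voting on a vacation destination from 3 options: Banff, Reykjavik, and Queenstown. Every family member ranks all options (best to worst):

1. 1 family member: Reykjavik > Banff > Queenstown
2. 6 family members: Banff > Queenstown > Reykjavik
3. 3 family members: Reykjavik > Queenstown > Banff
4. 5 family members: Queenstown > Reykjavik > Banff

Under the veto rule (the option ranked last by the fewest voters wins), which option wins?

Last-place votes: Banff 8, Reykjavik 6, Queenstown 1.
Queenstown is ranked last by the fewest voters, so Queenstown wins.

Queenstown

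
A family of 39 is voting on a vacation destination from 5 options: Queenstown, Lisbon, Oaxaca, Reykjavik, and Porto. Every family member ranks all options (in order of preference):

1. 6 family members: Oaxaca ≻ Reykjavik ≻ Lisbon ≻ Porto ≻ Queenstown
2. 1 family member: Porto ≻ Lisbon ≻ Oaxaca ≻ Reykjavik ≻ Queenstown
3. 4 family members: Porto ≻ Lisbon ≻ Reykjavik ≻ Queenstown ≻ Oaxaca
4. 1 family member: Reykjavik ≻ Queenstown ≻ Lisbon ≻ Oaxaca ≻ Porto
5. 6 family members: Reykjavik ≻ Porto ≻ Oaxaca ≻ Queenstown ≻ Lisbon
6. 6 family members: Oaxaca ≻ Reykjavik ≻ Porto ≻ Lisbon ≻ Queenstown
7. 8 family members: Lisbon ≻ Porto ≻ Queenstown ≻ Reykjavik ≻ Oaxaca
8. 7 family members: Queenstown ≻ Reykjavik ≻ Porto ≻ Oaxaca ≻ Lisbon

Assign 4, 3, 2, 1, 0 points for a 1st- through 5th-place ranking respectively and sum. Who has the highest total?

Reykjavik

Queenstown: 6·0 + 1·0 + 4·1 + 1·3 + 6·1 + 6·0 + 8·2 + 7·4 = 57
Lisbon: 6·2 + 1·3 + 4·3 + 1·2 + 6·0 + 6·1 + 8·4 + 7·0 = 67
Oaxaca: 6·4 + 1·2 + 4·0 + 1·1 + 6·2 + 6·4 + 8·0 + 7·1 = 70
Reykjavik: 6·3 + 1·1 + 4·2 + 1·4 + 6·4 + 6·3 + 8·1 + 7·3 = 102
Porto: 6·1 + 1·4 + 4·4 + 1·0 + 6·3 + 6·2 + 8·3 + 7·2 = 94
Reykjavik has the highest Borda score (102).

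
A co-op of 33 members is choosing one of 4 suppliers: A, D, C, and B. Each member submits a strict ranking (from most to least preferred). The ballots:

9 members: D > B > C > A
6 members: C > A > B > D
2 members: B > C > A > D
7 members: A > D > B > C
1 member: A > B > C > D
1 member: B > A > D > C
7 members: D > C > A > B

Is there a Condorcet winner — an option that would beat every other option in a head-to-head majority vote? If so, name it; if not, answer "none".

Checking pairwise contests:
C beats A 24–9.
A beats D 17–16.
D beats C 24–9.
A beats B 21–12.
Every option loses at least one head-to-head, so there is no Condorcet winner.

none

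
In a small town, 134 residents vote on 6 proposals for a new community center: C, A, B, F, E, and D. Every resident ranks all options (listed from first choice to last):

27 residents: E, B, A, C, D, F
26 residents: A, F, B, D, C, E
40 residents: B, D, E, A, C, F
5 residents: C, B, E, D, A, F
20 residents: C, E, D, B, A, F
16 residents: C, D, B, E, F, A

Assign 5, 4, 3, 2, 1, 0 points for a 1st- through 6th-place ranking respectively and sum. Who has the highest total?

B

C: 27·2 + 26·1 + 40·1 + 5·5 + 20·5 + 16·5 = 325
A: 27·3 + 26·5 + 40·2 + 5·1 + 20·1 + 16·0 = 316
B: 27·4 + 26·3 + 40·5 + 5·4 + 20·2 + 16·3 = 494
F: 27·0 + 26·4 + 40·0 + 5·0 + 20·0 + 16·1 = 120
E: 27·5 + 26·0 + 40·3 + 5·3 + 20·4 + 16·2 = 382
D: 27·1 + 26·2 + 40·4 + 5·2 + 20·3 + 16·4 = 373
B has the highest Borda score (494).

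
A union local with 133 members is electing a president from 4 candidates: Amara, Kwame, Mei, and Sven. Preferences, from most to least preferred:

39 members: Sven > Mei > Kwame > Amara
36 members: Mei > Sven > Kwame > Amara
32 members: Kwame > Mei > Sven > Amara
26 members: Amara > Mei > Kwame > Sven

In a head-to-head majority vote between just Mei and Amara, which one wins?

Voters preferring Mei to Amara: 107; preferring Amara to Mei: 26.
Mei wins the head-to-head.

Mei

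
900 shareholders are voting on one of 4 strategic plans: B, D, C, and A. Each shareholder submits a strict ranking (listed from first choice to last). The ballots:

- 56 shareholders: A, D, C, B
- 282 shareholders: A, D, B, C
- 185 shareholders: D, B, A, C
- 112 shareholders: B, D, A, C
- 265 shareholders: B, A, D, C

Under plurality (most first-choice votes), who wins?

B

First-place votes: B 377, D 185, C 0, A 338.
B has the most first-place votes.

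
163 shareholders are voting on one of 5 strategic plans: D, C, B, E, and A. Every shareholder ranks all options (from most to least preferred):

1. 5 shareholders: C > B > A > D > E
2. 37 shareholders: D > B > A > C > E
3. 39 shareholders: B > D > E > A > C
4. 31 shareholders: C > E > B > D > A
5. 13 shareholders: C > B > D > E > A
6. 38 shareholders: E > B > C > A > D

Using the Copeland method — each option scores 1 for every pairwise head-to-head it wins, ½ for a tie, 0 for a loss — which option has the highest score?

B

D: beats E and A; loses to C and B → score 2.
C: beats D, E, and A; loses to B → score 3.
B: beats D, C, E, and A → score 4.
E: beats A; loses to D, C, and B → score 1.
A: loses to D, C, B, and E → score 0.
B has the best pairwise record.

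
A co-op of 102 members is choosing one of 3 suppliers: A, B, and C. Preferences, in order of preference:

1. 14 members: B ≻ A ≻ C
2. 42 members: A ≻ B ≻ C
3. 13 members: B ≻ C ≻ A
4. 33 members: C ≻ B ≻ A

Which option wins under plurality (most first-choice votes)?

A

First-place votes: A 42, B 27, C 33.
A has the most first-place votes.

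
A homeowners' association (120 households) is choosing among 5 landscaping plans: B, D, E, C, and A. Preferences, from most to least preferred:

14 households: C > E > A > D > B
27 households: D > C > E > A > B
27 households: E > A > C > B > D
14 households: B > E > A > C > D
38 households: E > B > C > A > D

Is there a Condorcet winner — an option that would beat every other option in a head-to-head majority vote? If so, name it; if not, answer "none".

E vs B: 106–14 for E.
E vs D: 93–27 for E.
E vs C: 79–41 for E.
E vs A: 120–0 for E.
E beats every other option head-to-head.

E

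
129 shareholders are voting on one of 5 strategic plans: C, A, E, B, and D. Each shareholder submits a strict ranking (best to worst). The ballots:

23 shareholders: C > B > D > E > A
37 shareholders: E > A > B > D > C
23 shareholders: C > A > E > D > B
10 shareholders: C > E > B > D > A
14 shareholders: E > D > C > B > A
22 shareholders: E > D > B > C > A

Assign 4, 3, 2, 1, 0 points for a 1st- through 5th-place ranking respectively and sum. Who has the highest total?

C: 23·4 + 37·0 + 23·4 + 10·4 + 14·2 + 22·1 = 274
A: 23·0 + 37·3 + 23·3 + 10·0 + 14·0 + 22·0 = 180
E: 23·1 + 37·4 + 23·2 + 10·3 + 14·4 + 22·4 = 391
B: 23·3 + 37·2 + 23·0 + 10·2 + 14·1 + 22·2 = 221
D: 23·2 + 37·1 + 23·1 + 10·1 + 14·3 + 22·3 = 224
E has the highest Borda score (391).

E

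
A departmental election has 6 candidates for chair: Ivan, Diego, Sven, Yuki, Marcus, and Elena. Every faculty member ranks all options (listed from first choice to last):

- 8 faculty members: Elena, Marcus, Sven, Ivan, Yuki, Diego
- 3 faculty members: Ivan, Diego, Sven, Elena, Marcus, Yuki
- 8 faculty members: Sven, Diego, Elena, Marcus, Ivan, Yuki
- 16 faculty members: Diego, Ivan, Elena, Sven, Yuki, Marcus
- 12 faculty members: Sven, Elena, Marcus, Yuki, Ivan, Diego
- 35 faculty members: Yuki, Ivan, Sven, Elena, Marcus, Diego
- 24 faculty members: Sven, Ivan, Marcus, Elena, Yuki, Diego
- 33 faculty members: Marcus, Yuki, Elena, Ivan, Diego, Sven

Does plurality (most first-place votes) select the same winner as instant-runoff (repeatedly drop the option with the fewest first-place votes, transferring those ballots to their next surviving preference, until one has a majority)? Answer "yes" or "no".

yes

Plurality — first-place votes: Ivan 3, Diego 16, Sven 44, Yuki 35, Marcus 33, Elena 8. Winner: Sven.
Instant-runoff — R1 Ivan 3, Diego 16, Sven 44, Yuki 35, Marcus 33, Elena 8 (Ivan out); R2 Diego 19, Sven 44, Yuki 35, Marcus 33, Elena 8 (Elena out); R3 Diego 19, Sven 44, Yuki 35, Marcus 41 (Diego out); R4 Sven 63, Yuki 35, Marcus 41 (Yuki out); R5 Sven 98, Marcus 41 (Sven winner). Winner: Sven.
The two methods agree.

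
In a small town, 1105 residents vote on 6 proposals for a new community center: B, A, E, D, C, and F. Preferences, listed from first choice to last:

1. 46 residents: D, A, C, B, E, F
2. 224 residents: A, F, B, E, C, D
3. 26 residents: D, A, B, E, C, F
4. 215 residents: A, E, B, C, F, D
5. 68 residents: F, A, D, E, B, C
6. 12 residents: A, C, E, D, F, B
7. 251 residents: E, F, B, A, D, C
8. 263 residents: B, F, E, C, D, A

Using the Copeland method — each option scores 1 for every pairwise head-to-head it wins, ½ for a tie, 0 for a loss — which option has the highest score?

F

B: beats E, D, and C; loses to A and F → score 3.
A: beats B, E, D, and C; loses to F → score 4.
E: beats D and C; loses to B, A, and F → score 2.
D: loses to B, A, E, C, and F → score 0.
C: beats D; loses to B, A, E, and F → score 1.
F: beats B, A, E, D, and C → score 5.
F has the best pairwise record.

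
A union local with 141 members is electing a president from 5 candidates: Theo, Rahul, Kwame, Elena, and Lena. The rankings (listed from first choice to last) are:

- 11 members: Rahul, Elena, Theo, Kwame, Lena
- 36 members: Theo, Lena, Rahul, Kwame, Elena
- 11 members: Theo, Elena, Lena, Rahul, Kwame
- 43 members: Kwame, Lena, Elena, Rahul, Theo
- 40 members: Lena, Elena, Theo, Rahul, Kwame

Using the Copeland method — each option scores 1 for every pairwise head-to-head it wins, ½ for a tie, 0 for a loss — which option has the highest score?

Lena

Theo: beats Rahul and Kwame; loses to Elena and Lena → score 2.
Rahul: beats Kwame; loses to Theo, Elena, and Lena → score 1.
Kwame: beats Elena; loses to Theo, Rahul, and Lena → score 1.
Elena: beats Theo and Rahul; loses to Kwame and Lena → score 2.
Lena: beats Theo, Rahul, Kwame, and Elena → score 4.
Lena has the best pairwise record.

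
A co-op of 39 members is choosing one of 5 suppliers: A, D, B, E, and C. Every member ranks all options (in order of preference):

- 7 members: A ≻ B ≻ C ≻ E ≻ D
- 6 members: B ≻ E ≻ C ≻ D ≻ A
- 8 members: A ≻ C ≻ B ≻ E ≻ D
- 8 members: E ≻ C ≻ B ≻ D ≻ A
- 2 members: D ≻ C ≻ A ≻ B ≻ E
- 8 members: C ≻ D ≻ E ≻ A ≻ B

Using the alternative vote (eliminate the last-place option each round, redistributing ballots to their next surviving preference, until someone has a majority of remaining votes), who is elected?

E

Round 1: A 15, D 2, B 6, E 8, C 8. Eliminate D.
Round 2: A 15, B 6, E 8, C 10. Eliminate B.
Round 3: A 15, E 14, C 10. Eliminate C.
Round 4: A 17, E 22. E has a majority.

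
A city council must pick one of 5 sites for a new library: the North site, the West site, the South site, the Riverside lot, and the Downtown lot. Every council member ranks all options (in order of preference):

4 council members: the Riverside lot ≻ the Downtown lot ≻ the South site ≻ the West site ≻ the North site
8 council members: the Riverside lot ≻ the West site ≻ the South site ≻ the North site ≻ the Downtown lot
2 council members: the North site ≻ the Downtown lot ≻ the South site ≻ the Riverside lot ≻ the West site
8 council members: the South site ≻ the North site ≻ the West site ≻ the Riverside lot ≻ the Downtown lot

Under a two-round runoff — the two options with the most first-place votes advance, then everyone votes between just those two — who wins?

Round 1 first-place votes: the North site 2, the West site 0, the South site 8, the Riverside lot 12, the Downtown lot 0.
the Riverside lot and the South site advance.
Runoff: the Riverside lot is preferred to the South site by 12 voters; the South site by 10.
the Riverside lot wins the runoff.

the Riverside lot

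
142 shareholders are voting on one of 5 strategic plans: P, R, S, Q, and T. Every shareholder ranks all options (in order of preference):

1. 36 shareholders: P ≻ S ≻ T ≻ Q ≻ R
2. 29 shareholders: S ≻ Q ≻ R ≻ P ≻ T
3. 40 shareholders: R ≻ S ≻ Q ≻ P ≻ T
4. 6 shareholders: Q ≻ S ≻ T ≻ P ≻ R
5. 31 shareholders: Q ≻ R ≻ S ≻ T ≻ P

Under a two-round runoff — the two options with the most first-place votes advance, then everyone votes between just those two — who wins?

Round 1 first-place votes: P 36, R 40, S 29, Q 37, T 0.
R and Q advance.
Runoff: R is preferred to Q by 40 voters; Q by 102.
Q wins the runoff.

Q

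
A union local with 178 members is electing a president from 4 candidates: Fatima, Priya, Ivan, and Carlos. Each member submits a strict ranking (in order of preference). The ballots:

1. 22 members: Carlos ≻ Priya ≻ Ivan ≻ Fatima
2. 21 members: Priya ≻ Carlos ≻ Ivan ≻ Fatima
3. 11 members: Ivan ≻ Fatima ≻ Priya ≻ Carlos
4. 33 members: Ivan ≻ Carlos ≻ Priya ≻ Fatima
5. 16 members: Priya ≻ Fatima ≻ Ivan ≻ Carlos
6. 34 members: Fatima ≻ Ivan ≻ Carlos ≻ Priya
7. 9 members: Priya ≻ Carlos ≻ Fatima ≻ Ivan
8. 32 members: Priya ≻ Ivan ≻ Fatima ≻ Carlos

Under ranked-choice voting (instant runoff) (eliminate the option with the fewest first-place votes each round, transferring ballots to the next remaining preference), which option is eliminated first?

Round 1: Fatima 34, Priya 78, Ivan 44, Carlos 22. Eliminate Carlos.

Carlos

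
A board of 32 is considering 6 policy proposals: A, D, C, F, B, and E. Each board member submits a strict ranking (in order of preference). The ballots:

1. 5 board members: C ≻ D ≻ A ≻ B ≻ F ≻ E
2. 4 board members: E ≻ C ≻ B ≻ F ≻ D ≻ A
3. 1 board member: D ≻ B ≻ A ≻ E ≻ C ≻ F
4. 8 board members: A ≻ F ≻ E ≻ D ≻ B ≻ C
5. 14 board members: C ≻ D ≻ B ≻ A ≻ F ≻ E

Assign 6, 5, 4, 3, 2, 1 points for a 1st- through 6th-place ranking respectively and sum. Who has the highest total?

A: 5·4 + 4·1 + 1·4 + 8·6 + 14·3 = 118
D: 5·5 + 4·2 + 1·6 + 8·3 + 14·5 = 133
C: 5·6 + 4·5 + 1·2 + 8·1 + 14·6 = 144
F: 5·2 + 4·3 + 1·1 + 8·5 + 14·2 = 91
B: 5·3 + 4·4 + 1·5 + 8·2 + 14·4 = 108
E: 5·1 + 4·6 + 1·3 + 8·4 + 14·1 = 78
C has the highest Borda score (144).

C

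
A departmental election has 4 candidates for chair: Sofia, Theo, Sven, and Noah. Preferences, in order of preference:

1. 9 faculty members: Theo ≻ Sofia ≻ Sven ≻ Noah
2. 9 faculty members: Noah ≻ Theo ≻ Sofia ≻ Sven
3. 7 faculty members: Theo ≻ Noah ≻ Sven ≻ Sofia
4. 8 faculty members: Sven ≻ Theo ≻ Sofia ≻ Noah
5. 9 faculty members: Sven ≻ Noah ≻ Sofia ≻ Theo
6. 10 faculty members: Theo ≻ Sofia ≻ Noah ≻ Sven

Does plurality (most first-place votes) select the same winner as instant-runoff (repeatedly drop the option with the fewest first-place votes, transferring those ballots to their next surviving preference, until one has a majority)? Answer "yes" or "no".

yes

Plurality — first-place votes: Sofia 0, Theo 26, Sven 17, Noah 9. Winner: Theo.
Instant-runoff — R1 Sofia 0, Theo 26, Sven 17, Noah 9 (Sofia out); R2 Theo 26, Sven 17, Noah 9 (Noah out); R3 Theo 35, Sven 17 (Theo winner). Winner: Theo.
The two methods agree.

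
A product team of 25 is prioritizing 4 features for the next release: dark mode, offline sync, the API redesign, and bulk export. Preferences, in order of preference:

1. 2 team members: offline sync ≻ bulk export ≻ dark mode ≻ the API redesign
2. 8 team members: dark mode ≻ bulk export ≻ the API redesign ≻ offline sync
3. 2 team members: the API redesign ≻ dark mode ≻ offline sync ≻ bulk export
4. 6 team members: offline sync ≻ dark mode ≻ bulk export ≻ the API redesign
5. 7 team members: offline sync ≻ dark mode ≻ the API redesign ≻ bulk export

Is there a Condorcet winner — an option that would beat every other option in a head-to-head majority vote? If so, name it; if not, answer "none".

offline sync

offline sync vs dark mode: 15–10 for offline sync.
offline sync vs the API redesign: 15–10 for offline sync.
offline sync vs bulk export: 17–8 for offline sync.
offline sync beats every other option head-to-head.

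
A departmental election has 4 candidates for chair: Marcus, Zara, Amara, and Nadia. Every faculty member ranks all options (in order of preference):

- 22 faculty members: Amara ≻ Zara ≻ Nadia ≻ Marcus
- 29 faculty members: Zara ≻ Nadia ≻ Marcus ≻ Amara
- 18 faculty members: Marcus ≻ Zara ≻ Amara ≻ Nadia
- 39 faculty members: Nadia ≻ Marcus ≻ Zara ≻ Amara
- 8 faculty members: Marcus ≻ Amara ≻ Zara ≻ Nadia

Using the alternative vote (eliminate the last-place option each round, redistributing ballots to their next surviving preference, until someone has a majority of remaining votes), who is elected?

Zara

Round 1: Marcus 26, Zara 29, Amara 22, Nadia 39. Eliminate Amara.
Round 2: Marcus 26, Zara 51, Nadia 39. Eliminate Marcus.
Round 3: Zara 77, Nadia 39. Zara has a majority.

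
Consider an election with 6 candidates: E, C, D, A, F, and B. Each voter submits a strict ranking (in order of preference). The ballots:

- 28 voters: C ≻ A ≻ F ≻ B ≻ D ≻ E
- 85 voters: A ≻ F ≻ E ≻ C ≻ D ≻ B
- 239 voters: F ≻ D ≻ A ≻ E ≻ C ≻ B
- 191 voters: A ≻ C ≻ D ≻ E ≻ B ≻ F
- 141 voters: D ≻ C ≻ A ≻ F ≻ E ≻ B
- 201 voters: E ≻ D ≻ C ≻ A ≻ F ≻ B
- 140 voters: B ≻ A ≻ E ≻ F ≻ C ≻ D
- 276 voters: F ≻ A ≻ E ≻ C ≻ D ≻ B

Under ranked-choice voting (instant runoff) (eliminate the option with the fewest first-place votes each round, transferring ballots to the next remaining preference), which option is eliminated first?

Round 1: E 201, C 28, D 141, A 276, F 515, B 140. Eliminate C.

C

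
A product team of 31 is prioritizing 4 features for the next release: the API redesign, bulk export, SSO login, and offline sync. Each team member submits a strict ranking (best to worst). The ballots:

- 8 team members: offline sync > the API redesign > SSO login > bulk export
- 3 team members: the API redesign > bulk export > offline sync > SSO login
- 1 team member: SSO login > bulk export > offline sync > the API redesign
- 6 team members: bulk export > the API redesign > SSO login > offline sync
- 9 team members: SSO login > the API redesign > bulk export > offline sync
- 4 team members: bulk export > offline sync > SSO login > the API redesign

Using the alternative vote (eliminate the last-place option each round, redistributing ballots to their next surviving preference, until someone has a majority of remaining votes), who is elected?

SSO login

Round 1: the API redesign 3, bulk export 10, SSO login 10, offline sync 8. Eliminate the API redesign.
Round 2: bulk export 13, SSO login 10, offline sync 8. Eliminate offline sync.
Round 3: bulk export 13, SSO login 18. SSO login has a majority.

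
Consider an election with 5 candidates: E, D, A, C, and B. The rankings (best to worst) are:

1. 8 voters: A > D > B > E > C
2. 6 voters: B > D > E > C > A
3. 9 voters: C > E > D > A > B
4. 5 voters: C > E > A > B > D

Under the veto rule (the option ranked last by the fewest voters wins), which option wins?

E

Last-place votes: E 0, D 5, A 6, C 8, B 9.
E is ranked last by the fewest voters, so E wins.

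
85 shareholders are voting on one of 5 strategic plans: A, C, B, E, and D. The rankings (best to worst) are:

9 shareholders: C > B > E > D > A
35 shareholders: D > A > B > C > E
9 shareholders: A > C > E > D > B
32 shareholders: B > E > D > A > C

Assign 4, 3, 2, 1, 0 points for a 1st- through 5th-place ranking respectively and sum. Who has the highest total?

A: 9·0 + 35·3 + 9·4 + 32·1 = 173
C: 9·4 + 35·1 + 9·3 + 32·0 = 98
B: 9·3 + 35·2 + 9·0 + 32·4 = 225
E: 9·2 + 35·0 + 9·2 + 32·3 = 132
D: 9·1 + 35·4 + 9·1 + 32·2 = 222
B has the highest Borda score (225).

B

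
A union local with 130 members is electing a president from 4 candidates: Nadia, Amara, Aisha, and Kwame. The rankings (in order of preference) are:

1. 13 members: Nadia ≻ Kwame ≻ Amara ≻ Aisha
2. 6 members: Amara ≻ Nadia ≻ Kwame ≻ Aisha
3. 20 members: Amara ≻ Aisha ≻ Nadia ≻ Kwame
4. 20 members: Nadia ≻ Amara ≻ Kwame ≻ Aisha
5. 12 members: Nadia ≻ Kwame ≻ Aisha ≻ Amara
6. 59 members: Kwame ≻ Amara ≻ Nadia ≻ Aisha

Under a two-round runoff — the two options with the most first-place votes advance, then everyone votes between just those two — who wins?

Nadia

Round 1 first-place votes: Nadia 45, Amara 26, Aisha 0, Kwame 59.
Kwame and Nadia advance.
Runoff: Kwame is preferred to Nadia by 59 voters; Nadia by 71.
Nadia wins the runoff.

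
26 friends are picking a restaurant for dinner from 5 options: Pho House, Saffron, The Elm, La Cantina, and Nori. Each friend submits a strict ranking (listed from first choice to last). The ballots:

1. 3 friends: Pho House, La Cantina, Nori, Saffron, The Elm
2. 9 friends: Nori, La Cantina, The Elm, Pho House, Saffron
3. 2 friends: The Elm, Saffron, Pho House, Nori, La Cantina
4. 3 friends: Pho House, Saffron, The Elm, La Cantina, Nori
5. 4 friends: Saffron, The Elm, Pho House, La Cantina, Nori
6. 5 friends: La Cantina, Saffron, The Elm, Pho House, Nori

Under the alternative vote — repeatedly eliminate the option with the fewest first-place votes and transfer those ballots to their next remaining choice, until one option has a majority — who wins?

Saffron

Round 1: Pho House 6, Saffron 4, The Elm 2, La Cantina 5, Nori 9. Eliminate The Elm.
Round 2: Pho House 6, Saffron 6, La Cantina 5, Nori 9. Eliminate La Cantina.
Round 3: Pho House 6, Saffron 11, Nori 9. Eliminate Pho House.
Round 4: Saffron 14, Nori 12. Saffron has a majority.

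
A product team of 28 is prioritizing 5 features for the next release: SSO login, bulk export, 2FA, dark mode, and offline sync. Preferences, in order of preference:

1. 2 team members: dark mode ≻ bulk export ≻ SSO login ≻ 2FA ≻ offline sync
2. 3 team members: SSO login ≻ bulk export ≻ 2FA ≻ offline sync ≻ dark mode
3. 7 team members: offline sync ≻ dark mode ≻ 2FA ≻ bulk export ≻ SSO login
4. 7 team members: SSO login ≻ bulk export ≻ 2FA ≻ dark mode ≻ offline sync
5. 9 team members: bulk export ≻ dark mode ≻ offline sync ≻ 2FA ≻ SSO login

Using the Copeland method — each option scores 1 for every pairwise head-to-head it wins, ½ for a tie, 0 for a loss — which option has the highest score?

bulk export

SSO login: loses to bulk export, 2FA, dark mode, and offline sync → score 0.
bulk export: beats SSO login, 2FA, dark mode, and offline sync → score 4.
2FA: beats SSO login; loses to bulk export, dark mode, and offline sync → score 1.
dark mode: beats SSO login, 2FA, and offline sync; loses to bulk export → score 3.
offline sync: beats SSO login and 2FA; loses to bulk export and dark mode → score 2.
bulk export has the best pairwise record.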